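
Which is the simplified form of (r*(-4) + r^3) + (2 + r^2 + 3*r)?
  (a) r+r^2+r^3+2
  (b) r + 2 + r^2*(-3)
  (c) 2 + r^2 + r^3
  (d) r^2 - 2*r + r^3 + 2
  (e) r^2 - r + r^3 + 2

Adding the polynomials and combining like terms:
(r*(-4) + r^3) + (2 + r^2 + 3*r)
= r^2 - r + r^3 + 2
e) r^2 - r + r^3 + 2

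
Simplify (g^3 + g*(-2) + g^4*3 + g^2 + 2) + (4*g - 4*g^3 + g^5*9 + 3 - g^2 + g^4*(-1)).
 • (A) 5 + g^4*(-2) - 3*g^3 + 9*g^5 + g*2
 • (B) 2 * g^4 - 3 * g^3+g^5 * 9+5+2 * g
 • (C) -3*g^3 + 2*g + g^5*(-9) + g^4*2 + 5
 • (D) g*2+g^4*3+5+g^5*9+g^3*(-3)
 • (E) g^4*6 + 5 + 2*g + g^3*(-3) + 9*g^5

Adding the polynomials and combining like terms:
(g^3 + g*(-2) + g^4*3 + g^2 + 2) + (4*g - 4*g^3 + g^5*9 + 3 - g^2 + g^4*(-1))
= 2 * g^4 - 3 * g^3+g^5 * 9+5+2 * g
B) 2 * g^4 - 3 * g^3+g^5 * 9+5+2 * g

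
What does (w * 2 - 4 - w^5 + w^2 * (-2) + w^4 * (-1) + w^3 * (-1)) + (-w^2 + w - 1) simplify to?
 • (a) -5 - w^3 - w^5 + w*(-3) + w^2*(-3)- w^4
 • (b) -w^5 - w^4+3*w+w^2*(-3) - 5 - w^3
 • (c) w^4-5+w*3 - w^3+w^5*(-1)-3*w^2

Adding the polynomials and combining like terms:
(w*2 - 4 - w^5 + w^2*(-2) + w^4*(-1) + w^3*(-1)) + (-w^2 + w - 1)
= -w^5 - w^4+3*w+w^2*(-3) - 5 - w^3
b) -w^5 - w^4+3*w+w^2*(-3) - 5 - w^3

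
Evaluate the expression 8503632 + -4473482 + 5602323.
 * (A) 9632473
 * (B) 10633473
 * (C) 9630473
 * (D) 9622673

First: 8503632 + -4473482 = 4030150
Then: 4030150 + 5602323 = 9632473
A) 9632473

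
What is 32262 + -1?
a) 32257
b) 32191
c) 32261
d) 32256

32262 + -1 = 32261
c) 32261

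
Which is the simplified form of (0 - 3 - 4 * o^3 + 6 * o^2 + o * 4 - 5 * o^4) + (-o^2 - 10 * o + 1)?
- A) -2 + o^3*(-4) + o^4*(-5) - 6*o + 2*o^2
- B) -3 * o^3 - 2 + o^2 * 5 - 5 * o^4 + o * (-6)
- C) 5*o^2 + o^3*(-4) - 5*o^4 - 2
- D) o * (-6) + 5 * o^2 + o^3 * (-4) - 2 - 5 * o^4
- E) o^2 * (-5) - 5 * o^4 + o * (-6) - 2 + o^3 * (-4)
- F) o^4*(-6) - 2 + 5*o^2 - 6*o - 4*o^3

Adding the polynomials and combining like terms:
(0 - 3 - 4*o^3 + 6*o^2 + o*4 - 5*o^4) + (-o^2 - 10*o + 1)
= o * (-6) + 5 * o^2 + o^3 * (-4) - 2 - 5 * o^4
D) o * (-6) + 5 * o^2 + o^3 * (-4) - 2 - 5 * o^4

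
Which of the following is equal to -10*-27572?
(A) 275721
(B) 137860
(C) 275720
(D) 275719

-10 * -27572 = 275720
C) 275720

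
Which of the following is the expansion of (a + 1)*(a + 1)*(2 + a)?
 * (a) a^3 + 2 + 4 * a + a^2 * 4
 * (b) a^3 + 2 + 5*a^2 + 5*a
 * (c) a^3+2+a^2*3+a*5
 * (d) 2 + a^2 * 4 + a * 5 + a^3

Expanding (a + 1)*(a + 1)*(2 + a):
= 2 + a^2 * 4 + a * 5 + a^3
d) 2 + a^2 * 4 + a * 5 + a^3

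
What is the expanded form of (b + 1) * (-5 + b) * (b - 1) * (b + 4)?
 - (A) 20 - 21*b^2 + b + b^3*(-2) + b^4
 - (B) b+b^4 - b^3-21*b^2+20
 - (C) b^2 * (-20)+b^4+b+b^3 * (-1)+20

Expanding (b + 1) * (-5 + b) * (b - 1) * (b + 4):
= b+b^4 - b^3-21*b^2+20
B) b+b^4 - b^3-21*b^2+20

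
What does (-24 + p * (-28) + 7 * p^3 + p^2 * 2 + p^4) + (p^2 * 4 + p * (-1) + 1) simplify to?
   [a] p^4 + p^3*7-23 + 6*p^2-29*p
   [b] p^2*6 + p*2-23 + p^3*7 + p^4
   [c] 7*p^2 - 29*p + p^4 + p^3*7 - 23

Adding the polynomials and combining like terms:
(-24 + p*(-28) + 7*p^3 + p^2*2 + p^4) + (p^2*4 + p*(-1) + 1)
= p^4 + p^3*7-23 + 6*p^2-29*p
a) p^4 + p^3*7-23 + 6*p^2-29*p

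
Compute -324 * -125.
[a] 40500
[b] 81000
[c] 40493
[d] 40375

-324 * -125 = 40500
a) 40500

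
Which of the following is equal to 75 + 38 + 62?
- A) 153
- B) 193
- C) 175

First: 75 + 38 = 113
Then: 113 + 62 = 175
C) 175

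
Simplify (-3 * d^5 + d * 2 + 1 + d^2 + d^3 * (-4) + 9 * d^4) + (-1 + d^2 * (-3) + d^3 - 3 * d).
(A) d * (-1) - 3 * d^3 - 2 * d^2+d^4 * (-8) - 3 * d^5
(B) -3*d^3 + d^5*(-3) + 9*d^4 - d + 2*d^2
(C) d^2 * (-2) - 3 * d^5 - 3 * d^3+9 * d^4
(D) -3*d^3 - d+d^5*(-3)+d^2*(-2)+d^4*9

Adding the polynomials and combining like terms:
(-3*d^5 + d*2 + 1 + d^2 + d^3*(-4) + 9*d^4) + (-1 + d^2*(-3) + d^3 - 3*d)
= -3*d^3 - d+d^5*(-3)+d^2*(-2)+d^4*9
D) -3*d^3 - d+d^5*(-3)+d^2*(-2)+d^4*9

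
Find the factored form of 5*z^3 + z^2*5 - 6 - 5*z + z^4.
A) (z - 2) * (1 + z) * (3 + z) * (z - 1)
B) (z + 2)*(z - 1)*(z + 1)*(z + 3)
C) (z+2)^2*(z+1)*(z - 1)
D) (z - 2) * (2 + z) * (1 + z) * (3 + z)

We need to factor 5*z^3 + z^2*5 - 6 - 5*z + z^4.
The factored form is (z + 2)*(z - 1)*(z + 1)*(z + 3).
B) (z + 2)*(z - 1)*(z + 1)*(z + 3)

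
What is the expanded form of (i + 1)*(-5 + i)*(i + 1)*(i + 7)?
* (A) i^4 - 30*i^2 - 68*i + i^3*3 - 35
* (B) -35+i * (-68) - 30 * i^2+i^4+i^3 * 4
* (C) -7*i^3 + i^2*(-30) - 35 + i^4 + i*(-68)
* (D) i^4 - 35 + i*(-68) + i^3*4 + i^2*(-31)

Expanding (i + 1)*(-5 + i)*(i + 1)*(i + 7):
= -35+i * (-68) - 30 * i^2+i^4+i^3 * 4
B) -35+i * (-68) - 30 * i^2+i^4+i^3 * 4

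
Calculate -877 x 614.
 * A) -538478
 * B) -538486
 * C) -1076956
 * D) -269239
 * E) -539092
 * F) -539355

-877 * 614 = -538478
A) -538478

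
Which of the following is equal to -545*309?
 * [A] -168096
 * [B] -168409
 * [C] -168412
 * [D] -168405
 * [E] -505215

-545 * 309 = -168405
D) -168405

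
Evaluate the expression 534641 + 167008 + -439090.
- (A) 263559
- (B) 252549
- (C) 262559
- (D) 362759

First: 534641 + 167008 = 701649
Then: 701649 + -439090 = 262559
C) 262559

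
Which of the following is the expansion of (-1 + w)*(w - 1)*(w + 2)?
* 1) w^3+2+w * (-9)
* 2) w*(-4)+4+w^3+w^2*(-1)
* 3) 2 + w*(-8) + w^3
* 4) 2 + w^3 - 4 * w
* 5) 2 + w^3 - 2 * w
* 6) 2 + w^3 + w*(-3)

Expanding (-1 + w)*(w - 1)*(w + 2):
= 2 + w^3 + w*(-3)
6) 2 + w^3 + w*(-3)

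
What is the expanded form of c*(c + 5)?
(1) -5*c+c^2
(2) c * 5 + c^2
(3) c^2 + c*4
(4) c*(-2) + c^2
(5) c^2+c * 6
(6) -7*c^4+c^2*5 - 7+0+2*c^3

Expanding c*(c + 5):
= c * 5 + c^2
2) c * 5 + c^2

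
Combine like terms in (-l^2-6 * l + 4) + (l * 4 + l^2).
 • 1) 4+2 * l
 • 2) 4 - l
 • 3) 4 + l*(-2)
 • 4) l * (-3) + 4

Adding the polynomials and combining like terms:
(-l^2 - 6*l + 4) + (l*4 + l^2)
= 4 + l*(-2)
3) 4 + l*(-2)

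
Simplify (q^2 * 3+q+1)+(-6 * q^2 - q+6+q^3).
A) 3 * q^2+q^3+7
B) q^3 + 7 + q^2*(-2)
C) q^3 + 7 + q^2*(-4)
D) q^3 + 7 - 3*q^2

Adding the polynomials and combining like terms:
(q^2*3 + q + 1) + (-6*q^2 - q + 6 + q^3)
= q^3 + 7 - 3*q^2
D) q^3 + 7 - 3*q^2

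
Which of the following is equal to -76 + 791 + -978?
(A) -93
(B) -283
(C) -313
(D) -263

First: -76 + 791 = 715
Then: 715 + -978 = -263
D) -263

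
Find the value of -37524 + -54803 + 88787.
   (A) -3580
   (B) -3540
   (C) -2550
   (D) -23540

First: -37524 + -54803 = -92327
Then: -92327 + 88787 = -3540
B) -3540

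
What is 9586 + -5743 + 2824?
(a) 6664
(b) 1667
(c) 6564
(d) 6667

First: 9586 + -5743 = 3843
Then: 3843 + 2824 = 6667
d) 6667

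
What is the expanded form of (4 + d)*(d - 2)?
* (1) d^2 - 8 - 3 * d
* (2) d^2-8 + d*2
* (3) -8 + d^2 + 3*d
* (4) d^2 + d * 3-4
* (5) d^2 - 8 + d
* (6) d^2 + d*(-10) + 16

Expanding (4 + d)*(d - 2):
= d^2-8 + d*2
2) d^2-8 + d*2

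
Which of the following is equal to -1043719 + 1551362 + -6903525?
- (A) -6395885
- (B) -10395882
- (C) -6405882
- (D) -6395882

First: -1043719 + 1551362 = 507643
Then: 507643 + -6903525 = -6395882
D) -6395882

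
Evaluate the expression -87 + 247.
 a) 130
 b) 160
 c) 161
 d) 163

-87 + 247 = 160
b) 160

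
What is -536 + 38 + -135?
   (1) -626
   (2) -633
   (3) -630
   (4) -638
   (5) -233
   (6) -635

First: -536 + 38 = -498
Then: -498 + -135 = -633
2) -633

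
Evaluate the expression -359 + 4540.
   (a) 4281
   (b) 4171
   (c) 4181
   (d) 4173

-359 + 4540 = 4181
c) 4181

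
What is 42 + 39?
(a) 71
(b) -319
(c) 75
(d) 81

42 + 39 = 81
d) 81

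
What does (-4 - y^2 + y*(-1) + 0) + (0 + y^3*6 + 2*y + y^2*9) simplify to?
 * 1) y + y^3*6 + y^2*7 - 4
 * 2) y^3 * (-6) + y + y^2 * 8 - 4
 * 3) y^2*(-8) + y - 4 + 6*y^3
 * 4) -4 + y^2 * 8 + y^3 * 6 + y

Adding the polynomials and combining like terms:
(-4 - y^2 + y*(-1) + 0) + (0 + y^3*6 + 2*y + y^2*9)
= -4 + y^2 * 8 + y^3 * 6 + y
4) -4 + y^2 * 8 + y^3 * 6 + y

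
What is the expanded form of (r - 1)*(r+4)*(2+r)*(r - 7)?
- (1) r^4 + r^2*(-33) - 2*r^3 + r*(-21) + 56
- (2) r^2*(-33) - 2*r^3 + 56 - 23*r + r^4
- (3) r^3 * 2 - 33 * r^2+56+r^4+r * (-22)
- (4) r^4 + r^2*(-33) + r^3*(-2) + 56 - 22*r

Expanding (r - 1)*(r+4)*(2+r)*(r - 7):
= r^4 + r^2*(-33) + r^3*(-2) + 56 - 22*r
4) r^4 + r^2*(-33) + r^3*(-2) + 56 - 22*r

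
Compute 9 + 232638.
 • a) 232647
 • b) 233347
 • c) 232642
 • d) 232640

9 + 232638 = 232647
a) 232647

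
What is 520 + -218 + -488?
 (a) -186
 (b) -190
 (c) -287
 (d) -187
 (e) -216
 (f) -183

First: 520 + -218 = 302
Then: 302 + -488 = -186
a) -186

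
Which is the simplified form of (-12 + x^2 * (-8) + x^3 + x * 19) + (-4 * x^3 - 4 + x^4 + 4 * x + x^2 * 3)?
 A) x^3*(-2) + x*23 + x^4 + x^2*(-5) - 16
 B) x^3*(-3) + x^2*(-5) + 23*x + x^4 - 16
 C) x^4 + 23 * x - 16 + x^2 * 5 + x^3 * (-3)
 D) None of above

Adding the polynomials and combining like terms:
(-12 + x^2*(-8) + x^3 + x*19) + (-4*x^3 - 4 + x^4 + 4*x + x^2*3)
= x^3*(-3) + x^2*(-5) + 23*x + x^4 - 16
B) x^3*(-3) + x^2*(-5) + 23*x + x^4 - 16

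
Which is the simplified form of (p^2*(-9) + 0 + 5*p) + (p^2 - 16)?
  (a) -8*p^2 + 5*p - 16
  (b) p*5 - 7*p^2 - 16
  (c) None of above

Adding the polynomials and combining like terms:
(p^2*(-9) + 0 + 5*p) + (p^2 - 16)
= -8*p^2 + 5*p - 16
a) -8*p^2 + 5*p - 16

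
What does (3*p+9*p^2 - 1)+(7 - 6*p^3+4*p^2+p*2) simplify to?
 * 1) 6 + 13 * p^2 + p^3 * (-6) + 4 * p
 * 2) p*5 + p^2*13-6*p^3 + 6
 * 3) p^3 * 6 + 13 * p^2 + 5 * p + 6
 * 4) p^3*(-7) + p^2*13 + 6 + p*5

Adding the polynomials and combining like terms:
(3*p + 9*p^2 - 1) + (7 - 6*p^3 + 4*p^2 + p*2)
= p*5 + p^2*13-6*p^3 + 6
2) p*5 + p^2*13-6*p^3 + 6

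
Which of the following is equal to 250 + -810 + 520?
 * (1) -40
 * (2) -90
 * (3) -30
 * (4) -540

First: 250 + -810 = -560
Then: -560 + 520 = -40
1) -40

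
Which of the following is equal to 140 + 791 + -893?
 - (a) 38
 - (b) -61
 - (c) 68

First: 140 + 791 = 931
Then: 931 + -893 = 38
a) 38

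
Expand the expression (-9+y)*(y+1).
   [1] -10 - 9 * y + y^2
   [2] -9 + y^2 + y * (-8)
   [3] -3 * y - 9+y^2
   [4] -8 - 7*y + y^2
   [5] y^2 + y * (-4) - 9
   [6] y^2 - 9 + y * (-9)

Expanding (-9+y)*(y+1):
= -9 + y^2 + y * (-8)
2) -9 + y^2 + y * (-8)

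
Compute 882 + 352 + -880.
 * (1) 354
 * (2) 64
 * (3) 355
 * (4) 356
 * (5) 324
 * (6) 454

First: 882 + 352 = 1234
Then: 1234 + -880 = 354
1) 354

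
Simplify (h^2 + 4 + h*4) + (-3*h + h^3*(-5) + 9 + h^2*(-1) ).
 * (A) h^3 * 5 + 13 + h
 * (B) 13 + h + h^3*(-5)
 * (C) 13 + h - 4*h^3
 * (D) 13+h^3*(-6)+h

Adding the polynomials and combining like terms:
(h^2 + 4 + h*4) + (-3*h + h^3*(-5) + 9 + h^2*(-1))
= 13 + h + h^3*(-5)
B) 13 + h + h^3*(-5)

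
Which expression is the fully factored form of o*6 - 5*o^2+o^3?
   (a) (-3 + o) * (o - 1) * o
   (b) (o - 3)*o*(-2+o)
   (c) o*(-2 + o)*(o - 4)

We need to factor o*6 - 5*o^2+o^3.
The factored form is (o - 3)*o*(-2+o).
b) (o - 3)*o*(-2+o)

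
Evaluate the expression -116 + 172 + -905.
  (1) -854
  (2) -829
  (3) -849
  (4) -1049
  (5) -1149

First: -116 + 172 = 56
Then: 56 + -905 = -849
3) -849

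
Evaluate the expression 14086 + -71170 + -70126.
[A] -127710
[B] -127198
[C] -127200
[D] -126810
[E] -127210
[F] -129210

First: 14086 + -71170 = -57084
Then: -57084 + -70126 = -127210
E) -127210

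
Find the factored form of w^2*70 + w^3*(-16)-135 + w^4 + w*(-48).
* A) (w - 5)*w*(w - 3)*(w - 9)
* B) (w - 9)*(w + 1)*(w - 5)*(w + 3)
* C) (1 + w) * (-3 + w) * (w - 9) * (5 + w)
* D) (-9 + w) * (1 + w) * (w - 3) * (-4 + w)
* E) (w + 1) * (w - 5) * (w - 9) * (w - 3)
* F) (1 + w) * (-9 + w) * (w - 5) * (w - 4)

We need to factor w^2*70 + w^3*(-16)-135 + w^4 + w*(-48).
The factored form is (w + 1) * (w - 5) * (w - 9) * (w - 3).
E) (w + 1) * (w - 5) * (w - 9) * (w - 3)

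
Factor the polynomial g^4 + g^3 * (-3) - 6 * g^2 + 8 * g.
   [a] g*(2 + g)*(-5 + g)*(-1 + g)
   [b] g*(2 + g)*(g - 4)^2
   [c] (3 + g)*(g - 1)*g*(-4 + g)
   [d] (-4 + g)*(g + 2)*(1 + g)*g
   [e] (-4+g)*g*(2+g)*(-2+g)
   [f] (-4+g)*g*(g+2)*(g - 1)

We need to factor g^4 + g^3 * (-3) - 6 * g^2 + 8 * g.
The factored form is (-4+g)*g*(g+2)*(g - 1).
f) (-4+g)*g*(g+2)*(g - 1)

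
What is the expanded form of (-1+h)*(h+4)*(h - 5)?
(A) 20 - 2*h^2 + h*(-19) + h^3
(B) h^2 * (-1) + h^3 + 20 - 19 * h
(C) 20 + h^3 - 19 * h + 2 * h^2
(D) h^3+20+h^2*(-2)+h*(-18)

Expanding (-1+h)*(h+4)*(h - 5):
= 20 - 2*h^2 + h*(-19) + h^3
A) 20 - 2*h^2 + h*(-19) + h^3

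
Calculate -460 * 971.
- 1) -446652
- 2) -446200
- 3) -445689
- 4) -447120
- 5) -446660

-460 * 971 = -446660
5) -446660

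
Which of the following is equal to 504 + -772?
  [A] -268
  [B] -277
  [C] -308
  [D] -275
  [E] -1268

504 + -772 = -268
A) -268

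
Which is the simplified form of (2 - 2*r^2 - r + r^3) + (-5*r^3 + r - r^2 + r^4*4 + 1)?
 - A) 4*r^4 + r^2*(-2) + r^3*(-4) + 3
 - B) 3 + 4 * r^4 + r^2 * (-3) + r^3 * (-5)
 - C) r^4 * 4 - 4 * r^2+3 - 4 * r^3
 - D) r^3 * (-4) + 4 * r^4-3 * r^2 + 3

Adding the polynomials and combining like terms:
(2 - 2*r^2 - r + r^3) + (-5*r^3 + r - r^2 + r^4*4 + 1)
= r^3 * (-4) + 4 * r^4-3 * r^2 + 3
D) r^3 * (-4) + 4 * r^4-3 * r^2 + 3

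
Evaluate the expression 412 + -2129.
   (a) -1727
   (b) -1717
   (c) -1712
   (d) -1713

412 + -2129 = -1717
b) -1717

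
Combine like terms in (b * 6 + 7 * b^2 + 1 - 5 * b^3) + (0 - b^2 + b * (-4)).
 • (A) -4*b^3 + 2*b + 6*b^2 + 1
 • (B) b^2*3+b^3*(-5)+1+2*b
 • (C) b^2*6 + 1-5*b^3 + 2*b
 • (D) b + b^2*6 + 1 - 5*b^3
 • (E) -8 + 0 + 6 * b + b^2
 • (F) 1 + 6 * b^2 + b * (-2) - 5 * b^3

Adding the polynomials and combining like terms:
(b*6 + 7*b^2 + 1 - 5*b^3) + (0 - b^2 + b*(-4))
= b^2*6 + 1-5*b^3 + 2*b
C) b^2*6 + 1-5*b^3 + 2*b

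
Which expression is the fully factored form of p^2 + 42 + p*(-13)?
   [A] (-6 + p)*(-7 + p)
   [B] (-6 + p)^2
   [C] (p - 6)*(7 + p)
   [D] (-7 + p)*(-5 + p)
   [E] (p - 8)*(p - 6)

We need to factor p^2 + 42 + p*(-13).
The factored form is (-6 + p)*(-7 + p).
A) (-6 + p)*(-7 + p)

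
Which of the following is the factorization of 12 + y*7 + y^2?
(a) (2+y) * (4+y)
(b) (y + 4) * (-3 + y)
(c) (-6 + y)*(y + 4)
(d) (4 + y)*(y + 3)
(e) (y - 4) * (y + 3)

We need to factor 12 + y*7 + y^2.
The factored form is (4 + y)*(y + 3).
d) (4 + y)*(y + 3)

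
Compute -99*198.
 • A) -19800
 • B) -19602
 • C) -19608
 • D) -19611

-99 * 198 = -19602
B) -19602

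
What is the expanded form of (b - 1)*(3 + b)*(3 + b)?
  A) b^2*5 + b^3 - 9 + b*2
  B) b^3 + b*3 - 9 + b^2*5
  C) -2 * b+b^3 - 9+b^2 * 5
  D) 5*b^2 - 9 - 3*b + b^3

Expanding (b - 1)*(3 + b)*(3 + b):
= b^3 + b*3 - 9 + b^2*5
B) b^3 + b*3 - 9 + b^2*5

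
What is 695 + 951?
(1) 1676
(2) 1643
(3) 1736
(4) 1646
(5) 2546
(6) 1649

695 + 951 = 1646
4) 1646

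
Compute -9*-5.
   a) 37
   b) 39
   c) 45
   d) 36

-9 * -5 = 45
c) 45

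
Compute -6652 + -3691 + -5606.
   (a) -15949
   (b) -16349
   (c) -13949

First: -6652 + -3691 = -10343
Then: -10343 + -5606 = -15949
a) -15949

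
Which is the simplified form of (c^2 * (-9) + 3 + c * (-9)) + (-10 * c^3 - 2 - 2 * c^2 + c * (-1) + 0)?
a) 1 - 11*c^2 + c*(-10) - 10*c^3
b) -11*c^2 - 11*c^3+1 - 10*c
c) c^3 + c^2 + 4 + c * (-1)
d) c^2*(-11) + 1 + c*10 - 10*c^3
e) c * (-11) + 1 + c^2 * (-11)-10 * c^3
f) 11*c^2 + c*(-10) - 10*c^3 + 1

Adding the polynomials and combining like terms:
(c^2*(-9) + 3 + c*(-9)) + (-10*c^3 - 2 - 2*c^2 + c*(-1) + 0)
= 1 - 11*c^2 + c*(-10) - 10*c^3
a) 1 - 11*c^2 + c*(-10) - 10*c^3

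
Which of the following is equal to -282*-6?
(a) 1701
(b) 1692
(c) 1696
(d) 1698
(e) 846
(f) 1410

-282 * -6 = 1692
b) 1692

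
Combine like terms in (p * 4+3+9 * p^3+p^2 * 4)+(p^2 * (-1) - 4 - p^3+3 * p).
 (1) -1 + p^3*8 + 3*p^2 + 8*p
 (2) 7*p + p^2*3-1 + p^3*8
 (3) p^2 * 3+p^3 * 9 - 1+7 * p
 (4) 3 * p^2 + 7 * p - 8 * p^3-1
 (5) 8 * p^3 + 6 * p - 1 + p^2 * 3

Adding the polynomials and combining like terms:
(p*4 + 3 + 9*p^3 + p^2*4) + (p^2*(-1) - 4 - p^3 + 3*p)
= 7*p + p^2*3-1 + p^3*8
2) 7*p + p^2*3-1 + p^3*8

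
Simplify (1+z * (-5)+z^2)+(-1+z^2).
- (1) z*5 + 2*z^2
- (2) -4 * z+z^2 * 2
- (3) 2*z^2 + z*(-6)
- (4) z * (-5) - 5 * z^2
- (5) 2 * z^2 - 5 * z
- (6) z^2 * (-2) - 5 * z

Adding the polynomials and combining like terms:
(1 + z*(-5) + z^2) + (-1 + z^2)
= 2 * z^2 - 5 * z
5) 2 * z^2 - 5 * z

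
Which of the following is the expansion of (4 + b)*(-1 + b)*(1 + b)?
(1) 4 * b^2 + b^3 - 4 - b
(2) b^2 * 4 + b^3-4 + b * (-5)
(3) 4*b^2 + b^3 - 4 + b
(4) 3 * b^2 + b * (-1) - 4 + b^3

Expanding (4 + b)*(-1 + b)*(1 + b):
= 4 * b^2 + b^3 - 4 - b
1) 4 * b^2 + b^3 - 4 - b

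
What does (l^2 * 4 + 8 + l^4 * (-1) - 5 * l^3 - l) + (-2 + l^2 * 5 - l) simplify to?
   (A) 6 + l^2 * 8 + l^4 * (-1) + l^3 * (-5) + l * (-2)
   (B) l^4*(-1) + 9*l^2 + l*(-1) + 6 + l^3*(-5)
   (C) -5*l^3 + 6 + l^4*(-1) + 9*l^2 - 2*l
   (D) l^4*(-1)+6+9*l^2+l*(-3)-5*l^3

Adding the polynomials and combining like terms:
(l^2*4 + 8 + l^4*(-1) - 5*l^3 - l) + (-2 + l^2*5 - l)
= -5*l^3 + 6 + l^4*(-1) + 9*l^2 - 2*l
C) -5*l^3 + 6 + l^4*(-1) + 9*l^2 - 2*l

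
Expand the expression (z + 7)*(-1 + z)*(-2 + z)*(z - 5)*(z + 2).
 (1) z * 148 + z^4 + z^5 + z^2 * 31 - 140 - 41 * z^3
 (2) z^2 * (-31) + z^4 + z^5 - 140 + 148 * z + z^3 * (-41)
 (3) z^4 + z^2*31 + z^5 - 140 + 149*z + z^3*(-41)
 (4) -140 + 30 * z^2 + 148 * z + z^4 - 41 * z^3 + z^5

Expanding (z + 7)*(-1 + z)*(-2 + z)*(z - 5)*(z + 2):
= z * 148 + z^4 + z^5 + z^2 * 31 - 140 - 41 * z^3
1) z * 148 + z^4 + z^5 + z^2 * 31 - 140 - 41 * z^3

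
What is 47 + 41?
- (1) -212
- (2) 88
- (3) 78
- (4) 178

47 + 41 = 88
2) 88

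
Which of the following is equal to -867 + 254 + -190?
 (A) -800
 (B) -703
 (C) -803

First: -867 + 254 = -613
Then: -613 + -190 = -803
C) -803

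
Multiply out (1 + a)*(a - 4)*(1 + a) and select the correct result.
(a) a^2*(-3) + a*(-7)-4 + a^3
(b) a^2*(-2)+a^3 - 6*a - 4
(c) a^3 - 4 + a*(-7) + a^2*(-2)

Expanding (1 + a)*(a - 4)*(1 + a):
= a^3 - 4 + a*(-7) + a^2*(-2)
c) a^3 - 4 + a*(-7) + a^2*(-2)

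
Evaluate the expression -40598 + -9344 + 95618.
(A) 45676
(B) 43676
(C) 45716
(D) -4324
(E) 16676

First: -40598 + -9344 = -49942
Then: -49942 + 95618 = 45676
A) 45676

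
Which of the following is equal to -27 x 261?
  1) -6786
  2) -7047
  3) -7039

-27 * 261 = -7047
2) -7047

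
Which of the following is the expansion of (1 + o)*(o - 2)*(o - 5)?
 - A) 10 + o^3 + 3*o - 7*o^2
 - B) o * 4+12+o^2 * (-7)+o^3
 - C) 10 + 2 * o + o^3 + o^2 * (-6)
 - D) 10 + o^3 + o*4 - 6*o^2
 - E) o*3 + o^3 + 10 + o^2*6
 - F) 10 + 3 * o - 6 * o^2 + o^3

Expanding (1 + o)*(o - 2)*(o - 5):
= 10 + 3 * o - 6 * o^2 + o^3
F) 10 + 3 * o - 6 * o^2 + o^3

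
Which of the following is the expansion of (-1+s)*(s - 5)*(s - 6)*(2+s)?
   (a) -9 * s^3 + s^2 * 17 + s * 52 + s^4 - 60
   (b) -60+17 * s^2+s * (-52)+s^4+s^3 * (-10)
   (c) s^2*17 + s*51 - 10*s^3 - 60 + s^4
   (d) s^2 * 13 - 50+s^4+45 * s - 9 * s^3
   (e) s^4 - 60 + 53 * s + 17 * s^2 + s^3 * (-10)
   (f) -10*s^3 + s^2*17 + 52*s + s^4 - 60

Expanding (-1+s)*(s - 5)*(s - 6)*(2+s):
= -10*s^3 + s^2*17 + 52*s + s^4 - 60
f) -10*s^3 + s^2*17 + 52*s + s^4 - 60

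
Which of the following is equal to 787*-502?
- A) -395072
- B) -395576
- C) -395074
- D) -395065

787 * -502 = -395074
C) -395074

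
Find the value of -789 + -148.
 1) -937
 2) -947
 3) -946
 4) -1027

-789 + -148 = -937
1) -937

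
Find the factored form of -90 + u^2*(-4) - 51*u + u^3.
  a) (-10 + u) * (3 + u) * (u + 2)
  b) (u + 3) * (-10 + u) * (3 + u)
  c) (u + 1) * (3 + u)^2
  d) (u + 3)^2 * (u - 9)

We need to factor -90 + u^2*(-4) - 51*u + u^3.
The factored form is (u + 3) * (-10 + u) * (3 + u).
b) (u + 3) * (-10 + u) * (3 + u)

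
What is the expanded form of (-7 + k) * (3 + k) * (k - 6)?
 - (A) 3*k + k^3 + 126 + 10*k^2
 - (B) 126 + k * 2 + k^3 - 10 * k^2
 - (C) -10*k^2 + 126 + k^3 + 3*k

Expanding (-7 + k) * (3 + k) * (k - 6):
= -10*k^2 + 126 + k^3 + 3*k
C) -10*k^2 + 126 + k^3 + 3*k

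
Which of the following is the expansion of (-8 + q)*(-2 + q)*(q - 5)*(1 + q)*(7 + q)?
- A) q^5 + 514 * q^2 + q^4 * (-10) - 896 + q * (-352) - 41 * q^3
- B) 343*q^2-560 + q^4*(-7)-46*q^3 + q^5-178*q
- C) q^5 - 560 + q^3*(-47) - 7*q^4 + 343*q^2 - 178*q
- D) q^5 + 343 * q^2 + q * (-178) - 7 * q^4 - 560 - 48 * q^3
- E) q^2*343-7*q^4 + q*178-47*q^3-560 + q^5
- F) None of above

Expanding (-8 + q)*(-2 + q)*(q - 5)*(1 + q)*(7 + q):
= q^5 - 560 + q^3*(-47) - 7*q^4 + 343*q^2 - 178*q
C) q^5 - 560 + q^3*(-47) - 7*q^4 + 343*q^2 - 178*q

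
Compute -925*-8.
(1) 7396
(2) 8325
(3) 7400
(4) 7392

-925 * -8 = 7400
3) 7400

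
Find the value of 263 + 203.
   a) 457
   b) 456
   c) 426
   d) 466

263 + 203 = 466
d) 466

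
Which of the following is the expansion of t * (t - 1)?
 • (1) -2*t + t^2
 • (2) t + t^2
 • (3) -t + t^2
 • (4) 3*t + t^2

Expanding t * (t - 1):
= -t + t^2
3) -t + t^2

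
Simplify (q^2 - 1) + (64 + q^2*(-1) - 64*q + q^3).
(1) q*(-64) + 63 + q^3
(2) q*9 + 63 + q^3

Adding the polynomials and combining like terms:
(q^2 - 1) + (64 + q^2*(-1) - 64*q + q^3)
= q*(-64) + 63 + q^3
1) q*(-64) + 63 + q^3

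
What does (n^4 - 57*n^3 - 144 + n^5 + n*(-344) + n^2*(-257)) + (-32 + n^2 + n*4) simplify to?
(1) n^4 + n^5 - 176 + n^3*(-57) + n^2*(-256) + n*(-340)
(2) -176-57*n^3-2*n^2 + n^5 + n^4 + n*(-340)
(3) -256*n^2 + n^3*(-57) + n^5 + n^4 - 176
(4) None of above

Adding the polynomials and combining like terms:
(n^4 - 57*n^3 - 144 + n^5 + n*(-344) + n^2*(-257)) + (-32 + n^2 + n*4)
= n^4 + n^5 - 176 + n^3*(-57) + n^2*(-256) + n*(-340)
1) n^4 + n^5 - 176 + n^3*(-57) + n^2*(-256) + n*(-340)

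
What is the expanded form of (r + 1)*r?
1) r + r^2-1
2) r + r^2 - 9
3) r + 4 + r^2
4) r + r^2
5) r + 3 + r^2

Expanding (r + 1)*r:
= r + r^2
4) r + r^2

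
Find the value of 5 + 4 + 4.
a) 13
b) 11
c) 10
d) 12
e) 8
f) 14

First: 5 + 4 = 9
Then: 9 + 4 = 13
a) 13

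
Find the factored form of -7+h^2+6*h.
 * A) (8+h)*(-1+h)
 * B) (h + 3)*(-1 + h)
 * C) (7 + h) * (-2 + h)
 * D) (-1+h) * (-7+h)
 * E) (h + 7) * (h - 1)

We need to factor -7+h^2+6*h.
The factored form is (h + 7) * (h - 1).
E) (h + 7) * (h - 1)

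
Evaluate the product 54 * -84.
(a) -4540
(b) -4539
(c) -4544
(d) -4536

54 * -84 = -4536
d) -4536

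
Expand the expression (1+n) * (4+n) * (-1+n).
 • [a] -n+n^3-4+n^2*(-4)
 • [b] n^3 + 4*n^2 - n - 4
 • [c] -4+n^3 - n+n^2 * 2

Expanding (1+n) * (4+n) * (-1+n):
= n^3 + 4*n^2 - n - 4
b) n^3 + 4*n^2 - n - 4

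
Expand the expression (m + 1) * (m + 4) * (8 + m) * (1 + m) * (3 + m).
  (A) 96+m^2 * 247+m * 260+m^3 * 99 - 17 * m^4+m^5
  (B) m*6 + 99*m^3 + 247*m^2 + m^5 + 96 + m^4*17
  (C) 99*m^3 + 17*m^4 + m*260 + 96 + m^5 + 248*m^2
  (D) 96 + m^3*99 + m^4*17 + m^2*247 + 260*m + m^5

Expanding (m + 1) * (m + 4) * (8 + m) * (1 + m) * (3 + m):
= 96 + m^3*99 + m^4*17 + m^2*247 + 260*m + m^5
D) 96 + m^3*99 + m^4*17 + m^2*247 + 260*m + m^5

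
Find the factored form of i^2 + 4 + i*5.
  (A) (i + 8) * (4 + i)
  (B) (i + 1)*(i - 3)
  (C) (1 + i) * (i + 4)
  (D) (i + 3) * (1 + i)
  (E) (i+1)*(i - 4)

We need to factor i^2 + 4 + i*5.
The factored form is (1 + i) * (i + 4).
C) (1 + i) * (i + 4)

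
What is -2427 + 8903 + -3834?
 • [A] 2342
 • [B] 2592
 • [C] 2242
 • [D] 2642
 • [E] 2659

First: -2427 + 8903 = 6476
Then: 6476 + -3834 = 2642
D) 2642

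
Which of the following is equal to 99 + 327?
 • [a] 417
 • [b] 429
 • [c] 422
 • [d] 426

99 + 327 = 426
d) 426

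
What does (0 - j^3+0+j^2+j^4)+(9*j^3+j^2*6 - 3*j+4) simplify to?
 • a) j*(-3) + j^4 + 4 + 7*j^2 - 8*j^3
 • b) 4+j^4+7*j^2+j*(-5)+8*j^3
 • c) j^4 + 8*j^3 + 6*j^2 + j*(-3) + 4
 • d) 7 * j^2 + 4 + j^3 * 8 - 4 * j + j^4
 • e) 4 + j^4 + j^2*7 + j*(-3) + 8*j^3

Adding the polynomials and combining like terms:
(0 - j^3 + 0 + j^2 + j^4) + (9*j^3 + j^2*6 - 3*j + 4)
= 4 + j^4 + j^2*7 + j*(-3) + 8*j^3
e) 4 + j^4 + j^2*7 + j*(-3) + 8*j^3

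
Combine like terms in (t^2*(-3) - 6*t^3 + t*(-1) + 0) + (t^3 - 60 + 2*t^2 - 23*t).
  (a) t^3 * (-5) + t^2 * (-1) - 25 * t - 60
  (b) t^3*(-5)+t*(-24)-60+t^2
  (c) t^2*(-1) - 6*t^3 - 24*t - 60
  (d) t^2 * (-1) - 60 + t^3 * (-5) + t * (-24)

Adding the polynomials and combining like terms:
(t^2*(-3) - 6*t^3 + t*(-1) + 0) + (t^3 - 60 + 2*t^2 - 23*t)
= t^2 * (-1) - 60 + t^3 * (-5) + t * (-24)
d) t^2 * (-1) - 60 + t^3 * (-5) + t * (-24)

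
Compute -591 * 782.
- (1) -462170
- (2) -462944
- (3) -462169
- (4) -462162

-591 * 782 = -462162
4) -462162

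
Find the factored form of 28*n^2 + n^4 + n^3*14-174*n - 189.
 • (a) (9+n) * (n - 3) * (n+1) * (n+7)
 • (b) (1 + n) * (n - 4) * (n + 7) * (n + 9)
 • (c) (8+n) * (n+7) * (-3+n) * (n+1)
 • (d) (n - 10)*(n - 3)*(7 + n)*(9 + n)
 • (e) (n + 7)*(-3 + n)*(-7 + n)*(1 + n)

We need to factor 28*n^2 + n^4 + n^3*14-174*n - 189.
The factored form is (9+n) * (n - 3) * (n+1) * (n+7).
a) (9+n) * (n - 3) * (n+1) * (n+7)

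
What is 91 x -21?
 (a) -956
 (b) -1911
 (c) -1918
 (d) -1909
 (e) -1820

91 * -21 = -1911
b) -1911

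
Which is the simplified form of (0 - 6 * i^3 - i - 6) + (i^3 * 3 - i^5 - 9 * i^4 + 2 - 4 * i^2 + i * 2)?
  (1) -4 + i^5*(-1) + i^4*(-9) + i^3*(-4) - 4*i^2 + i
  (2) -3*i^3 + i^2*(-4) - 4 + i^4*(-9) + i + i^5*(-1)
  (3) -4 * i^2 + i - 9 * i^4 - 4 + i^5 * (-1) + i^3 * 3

Adding the polynomials and combining like terms:
(0 - 6*i^3 - i - 6) + (i^3*3 - i^5 - 9*i^4 + 2 - 4*i^2 + i*2)
= -3*i^3 + i^2*(-4) - 4 + i^4*(-9) + i + i^5*(-1)
2) -3*i^3 + i^2*(-4) - 4 + i^4*(-9) + i + i^5*(-1)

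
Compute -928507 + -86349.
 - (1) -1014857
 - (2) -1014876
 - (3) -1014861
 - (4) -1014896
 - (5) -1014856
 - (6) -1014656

-928507 + -86349 = -1014856
5) -1014856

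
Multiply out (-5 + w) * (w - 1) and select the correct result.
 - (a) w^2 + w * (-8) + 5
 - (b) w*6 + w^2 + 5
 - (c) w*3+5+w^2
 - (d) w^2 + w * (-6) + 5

Expanding (-5 + w) * (w - 1):
= w^2 + w * (-6) + 5
d) w^2 + w * (-6) + 5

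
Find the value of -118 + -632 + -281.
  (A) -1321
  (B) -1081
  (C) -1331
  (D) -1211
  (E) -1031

First: -118 + -632 = -750
Then: -750 + -281 = -1031
E) -1031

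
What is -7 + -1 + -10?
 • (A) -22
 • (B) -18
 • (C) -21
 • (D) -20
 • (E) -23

First: -7 + -1 = -8
Then: -8 + -10 = -18
B) -18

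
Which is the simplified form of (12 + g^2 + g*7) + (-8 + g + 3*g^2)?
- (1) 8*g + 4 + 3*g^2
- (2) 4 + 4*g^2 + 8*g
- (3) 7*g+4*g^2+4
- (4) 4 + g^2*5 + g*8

Adding the polynomials and combining like terms:
(12 + g^2 + g*7) + (-8 + g + 3*g^2)
= 4 + 4*g^2 + 8*g
2) 4 + 4*g^2 + 8*g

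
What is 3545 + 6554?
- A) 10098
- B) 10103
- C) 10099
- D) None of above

3545 + 6554 = 10099
C) 10099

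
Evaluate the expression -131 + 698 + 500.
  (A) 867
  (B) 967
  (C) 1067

First: -131 + 698 = 567
Then: 567 + 500 = 1067
C) 1067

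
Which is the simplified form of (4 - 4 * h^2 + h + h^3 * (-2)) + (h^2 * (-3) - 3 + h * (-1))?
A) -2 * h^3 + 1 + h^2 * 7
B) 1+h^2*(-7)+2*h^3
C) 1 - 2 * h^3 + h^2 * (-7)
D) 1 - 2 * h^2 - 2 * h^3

Adding the polynomials and combining like terms:
(4 - 4*h^2 + h + h^3*(-2)) + (h^2*(-3) - 3 + h*(-1))
= 1 - 2 * h^3 + h^2 * (-7)
C) 1 - 2 * h^3 + h^2 * (-7)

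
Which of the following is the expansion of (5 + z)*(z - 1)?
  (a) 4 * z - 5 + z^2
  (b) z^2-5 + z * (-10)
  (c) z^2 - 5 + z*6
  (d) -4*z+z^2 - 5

Expanding (5 + z)*(z - 1):
= 4 * z - 5 + z^2
a) 4 * z - 5 + z^2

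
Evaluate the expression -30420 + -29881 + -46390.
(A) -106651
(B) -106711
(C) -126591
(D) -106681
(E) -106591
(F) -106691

First: -30420 + -29881 = -60301
Then: -60301 + -46390 = -106691
F) -106691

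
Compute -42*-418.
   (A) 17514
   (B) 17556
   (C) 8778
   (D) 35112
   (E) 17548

-42 * -418 = 17556
B) 17556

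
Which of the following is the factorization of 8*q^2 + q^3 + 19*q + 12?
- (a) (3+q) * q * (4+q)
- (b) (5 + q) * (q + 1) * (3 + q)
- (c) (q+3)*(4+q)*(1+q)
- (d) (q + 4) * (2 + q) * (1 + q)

We need to factor 8*q^2 + q^3 + 19*q + 12.
The factored form is (q+3)*(4+q)*(1+q).
c) (q+3)*(4+q)*(1+q)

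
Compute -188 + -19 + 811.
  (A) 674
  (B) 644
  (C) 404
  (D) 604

First: -188 + -19 = -207
Then: -207 + 811 = 604
D) 604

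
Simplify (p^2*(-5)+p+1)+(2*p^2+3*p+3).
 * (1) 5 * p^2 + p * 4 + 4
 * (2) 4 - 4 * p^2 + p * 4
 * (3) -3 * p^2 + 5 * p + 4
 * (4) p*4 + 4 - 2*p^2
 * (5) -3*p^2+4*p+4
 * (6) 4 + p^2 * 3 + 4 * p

Adding the polynomials and combining like terms:
(p^2*(-5) + p + 1) + (2*p^2 + 3*p + 3)
= -3*p^2+4*p+4
5) -3*p^2+4*p+4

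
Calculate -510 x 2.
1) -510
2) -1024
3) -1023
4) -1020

-510 * 2 = -1020
4) -1020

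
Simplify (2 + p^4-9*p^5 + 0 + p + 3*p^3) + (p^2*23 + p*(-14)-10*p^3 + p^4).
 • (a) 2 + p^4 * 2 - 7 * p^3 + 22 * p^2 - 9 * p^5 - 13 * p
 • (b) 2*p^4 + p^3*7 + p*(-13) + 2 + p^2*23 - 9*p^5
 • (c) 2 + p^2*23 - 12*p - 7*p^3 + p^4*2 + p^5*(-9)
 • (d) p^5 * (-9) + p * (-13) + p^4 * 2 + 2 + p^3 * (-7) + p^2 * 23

Adding the polynomials and combining like terms:
(2 + p^4 - 9*p^5 + 0 + p + 3*p^3) + (p^2*23 + p*(-14) - 10*p^3 + p^4)
= p^5 * (-9) + p * (-13) + p^4 * 2 + 2 + p^3 * (-7) + p^2 * 23
d) p^5 * (-9) + p * (-13) + p^4 * 2 + 2 + p^3 * (-7) + p^2 * 23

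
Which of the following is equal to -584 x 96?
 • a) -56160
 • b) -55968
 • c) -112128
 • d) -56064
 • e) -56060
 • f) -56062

-584 * 96 = -56064
d) -56064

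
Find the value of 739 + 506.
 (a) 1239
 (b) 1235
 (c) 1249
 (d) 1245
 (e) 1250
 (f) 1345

739 + 506 = 1245
d) 1245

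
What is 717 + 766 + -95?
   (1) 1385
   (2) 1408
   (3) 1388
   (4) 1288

First: 717 + 766 = 1483
Then: 1483 + -95 = 1388
3) 1388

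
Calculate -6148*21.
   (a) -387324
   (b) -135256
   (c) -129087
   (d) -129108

-6148 * 21 = -129108
d) -129108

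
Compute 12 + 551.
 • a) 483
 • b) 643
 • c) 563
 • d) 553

12 + 551 = 563
c) 563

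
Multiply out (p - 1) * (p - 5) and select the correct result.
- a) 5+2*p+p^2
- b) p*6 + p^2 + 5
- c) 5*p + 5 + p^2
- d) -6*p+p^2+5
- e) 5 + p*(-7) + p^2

Expanding (p - 1) * (p - 5):
= -6*p+p^2+5
d) -6*p+p^2+5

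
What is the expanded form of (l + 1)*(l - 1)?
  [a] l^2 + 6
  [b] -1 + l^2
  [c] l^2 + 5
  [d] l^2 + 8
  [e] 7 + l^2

Expanding (l + 1)*(l - 1):
= -1 + l^2
b) -1 + l^2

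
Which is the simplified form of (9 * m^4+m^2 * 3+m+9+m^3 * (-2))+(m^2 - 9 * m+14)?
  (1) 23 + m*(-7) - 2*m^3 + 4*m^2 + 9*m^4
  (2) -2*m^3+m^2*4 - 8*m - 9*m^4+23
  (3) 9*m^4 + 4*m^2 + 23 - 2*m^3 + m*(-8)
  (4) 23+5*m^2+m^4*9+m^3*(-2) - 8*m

Adding the polynomials and combining like terms:
(9*m^4 + m^2*3 + m + 9 + m^3*(-2)) + (m^2 - 9*m + 14)
= 9*m^4 + 4*m^2 + 23 - 2*m^3 + m*(-8)
3) 9*m^4 + 4*m^2 + 23 - 2*m^3 + m*(-8)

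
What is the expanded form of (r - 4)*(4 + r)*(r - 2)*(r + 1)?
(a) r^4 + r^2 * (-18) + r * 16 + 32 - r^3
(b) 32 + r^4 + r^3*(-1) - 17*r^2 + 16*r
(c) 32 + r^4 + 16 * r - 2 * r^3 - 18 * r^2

Expanding (r - 4)*(4 + r)*(r - 2)*(r + 1):
= r^4 + r^2 * (-18) + r * 16 + 32 - r^3
a) r^4 + r^2 * (-18) + r * 16 + 32 - r^3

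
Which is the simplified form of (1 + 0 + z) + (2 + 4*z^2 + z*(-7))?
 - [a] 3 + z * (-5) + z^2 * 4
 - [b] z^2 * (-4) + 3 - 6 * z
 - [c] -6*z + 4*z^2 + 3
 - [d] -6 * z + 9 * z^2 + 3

Adding the polynomials and combining like terms:
(1 + 0 + z) + (2 + 4*z^2 + z*(-7))
= -6*z + 4*z^2 + 3
c) -6*z + 4*z^2 + 3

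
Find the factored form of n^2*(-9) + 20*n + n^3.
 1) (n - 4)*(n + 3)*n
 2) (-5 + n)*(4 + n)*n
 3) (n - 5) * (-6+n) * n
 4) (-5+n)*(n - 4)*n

We need to factor n^2*(-9) + 20*n + n^3.
The factored form is (-5+n)*(n - 4)*n.
4) (-5+n)*(n - 4)*n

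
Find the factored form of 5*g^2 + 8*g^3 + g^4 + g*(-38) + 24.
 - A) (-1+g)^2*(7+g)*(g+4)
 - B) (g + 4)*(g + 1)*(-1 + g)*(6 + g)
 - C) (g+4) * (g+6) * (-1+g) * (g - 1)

We need to factor 5*g^2 + 8*g^3 + g^4 + g*(-38) + 24.
The factored form is (g+4) * (g+6) * (-1+g) * (g - 1).
C) (g+4) * (g+6) * (-1+g) * (g - 1)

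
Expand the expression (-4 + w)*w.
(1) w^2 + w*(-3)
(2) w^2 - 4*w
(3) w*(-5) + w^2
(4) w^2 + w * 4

Expanding (-4 + w)*w:
= w^2 - 4*w
2) w^2 - 4*w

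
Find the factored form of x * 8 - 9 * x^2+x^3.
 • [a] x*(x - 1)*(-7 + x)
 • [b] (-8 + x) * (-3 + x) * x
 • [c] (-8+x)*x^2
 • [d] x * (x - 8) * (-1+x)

We need to factor x * 8 - 9 * x^2+x^3.
The factored form is x * (x - 8) * (-1+x).
d) x * (x - 8) * (-1+x)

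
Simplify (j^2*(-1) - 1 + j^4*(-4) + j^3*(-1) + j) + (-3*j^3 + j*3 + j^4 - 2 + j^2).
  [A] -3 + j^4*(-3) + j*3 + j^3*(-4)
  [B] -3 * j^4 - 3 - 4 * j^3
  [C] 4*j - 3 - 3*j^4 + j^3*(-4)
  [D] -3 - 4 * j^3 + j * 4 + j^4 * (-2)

Adding the polynomials and combining like terms:
(j^2*(-1) - 1 + j^4*(-4) + j^3*(-1) + j) + (-3*j^3 + j*3 + j^4 - 2 + j^2)
= 4*j - 3 - 3*j^4 + j^3*(-4)
C) 4*j - 3 - 3*j^4 + j^3*(-4)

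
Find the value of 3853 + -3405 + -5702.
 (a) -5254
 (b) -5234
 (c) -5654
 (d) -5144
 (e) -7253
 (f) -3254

First: 3853 + -3405 = 448
Then: 448 + -5702 = -5254
a) -5254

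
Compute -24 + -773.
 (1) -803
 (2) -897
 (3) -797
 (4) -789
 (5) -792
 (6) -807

-24 + -773 = -797
3) -797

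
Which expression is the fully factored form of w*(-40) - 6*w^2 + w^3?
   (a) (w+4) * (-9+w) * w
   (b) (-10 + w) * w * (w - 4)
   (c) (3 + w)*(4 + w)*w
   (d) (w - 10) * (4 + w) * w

We need to factor w*(-40) - 6*w^2 + w^3.
The factored form is (w - 10) * (4 + w) * w.
d) (w - 10) * (4 + w) * w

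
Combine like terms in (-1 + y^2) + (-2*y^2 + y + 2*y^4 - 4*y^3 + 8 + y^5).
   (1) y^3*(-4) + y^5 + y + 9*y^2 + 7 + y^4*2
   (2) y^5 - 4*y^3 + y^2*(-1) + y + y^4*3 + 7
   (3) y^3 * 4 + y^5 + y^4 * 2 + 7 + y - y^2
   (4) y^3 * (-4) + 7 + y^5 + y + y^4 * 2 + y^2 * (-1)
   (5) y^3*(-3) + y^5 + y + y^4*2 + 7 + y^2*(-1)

Adding the polynomials and combining like terms:
(-1 + y^2) + (-2*y^2 + y + 2*y^4 - 4*y^3 + 8 + y^5)
= y^3 * (-4) + 7 + y^5 + y + y^4 * 2 + y^2 * (-1)
4) y^3 * (-4) + 7 + y^5 + y + y^4 * 2 + y^2 * (-1)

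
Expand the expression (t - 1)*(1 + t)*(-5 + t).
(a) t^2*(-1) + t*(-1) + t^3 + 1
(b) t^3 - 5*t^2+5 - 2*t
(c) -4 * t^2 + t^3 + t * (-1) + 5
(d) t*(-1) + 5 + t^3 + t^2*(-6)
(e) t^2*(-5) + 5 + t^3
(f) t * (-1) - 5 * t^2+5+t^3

Expanding (t - 1)*(1 + t)*(-5 + t):
= t * (-1) - 5 * t^2+5+t^3
f) t * (-1) - 5 * t^2+5+t^3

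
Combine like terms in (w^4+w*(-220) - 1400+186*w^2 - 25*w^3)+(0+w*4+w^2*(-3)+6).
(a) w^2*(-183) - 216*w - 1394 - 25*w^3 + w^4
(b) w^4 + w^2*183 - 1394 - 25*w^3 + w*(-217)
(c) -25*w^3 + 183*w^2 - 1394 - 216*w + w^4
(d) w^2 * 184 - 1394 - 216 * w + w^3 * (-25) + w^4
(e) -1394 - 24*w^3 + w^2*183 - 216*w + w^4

Adding the polynomials and combining like terms:
(w^4 + w*(-220) - 1400 + 186*w^2 - 25*w^3) + (0 + w*4 + w^2*(-3) + 6)
= -25*w^3 + 183*w^2 - 1394 - 216*w + w^4
c) -25*w^3 + 183*w^2 - 1394 - 216*w + w^4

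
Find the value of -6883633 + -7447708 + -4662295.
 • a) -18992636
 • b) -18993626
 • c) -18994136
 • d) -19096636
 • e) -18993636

First: -6883633 + -7447708 = -14331341
Then: -14331341 + -4662295 = -18993636
e) -18993636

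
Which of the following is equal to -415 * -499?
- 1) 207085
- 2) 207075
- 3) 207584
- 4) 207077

-415 * -499 = 207085
1) 207085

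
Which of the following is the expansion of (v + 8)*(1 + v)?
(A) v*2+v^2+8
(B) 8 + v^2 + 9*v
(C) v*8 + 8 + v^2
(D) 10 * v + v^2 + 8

Expanding (v + 8)*(1 + v):
= 8 + v^2 + 9*v
B) 8 + v^2 + 9*v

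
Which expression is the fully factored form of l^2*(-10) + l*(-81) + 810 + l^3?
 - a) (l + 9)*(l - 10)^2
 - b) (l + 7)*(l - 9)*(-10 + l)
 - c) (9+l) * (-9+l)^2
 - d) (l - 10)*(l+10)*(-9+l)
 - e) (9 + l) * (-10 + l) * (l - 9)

We need to factor l^2*(-10) + l*(-81) + 810 + l^3.
The factored form is (9 + l) * (-10 + l) * (l - 9).
e) (9 + l) * (-10 + l) * (l - 9)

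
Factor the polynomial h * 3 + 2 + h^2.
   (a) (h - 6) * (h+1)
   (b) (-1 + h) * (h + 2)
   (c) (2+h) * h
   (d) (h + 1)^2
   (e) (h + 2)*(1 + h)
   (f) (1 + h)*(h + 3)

We need to factor h * 3 + 2 + h^2.
The factored form is (h + 2)*(1 + h).
e) (h + 2)*(1 + h)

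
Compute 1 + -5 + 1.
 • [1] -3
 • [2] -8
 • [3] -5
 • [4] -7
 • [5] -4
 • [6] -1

First: 1 + -5 = -4
Then: -4 + 1 = -3
1) -3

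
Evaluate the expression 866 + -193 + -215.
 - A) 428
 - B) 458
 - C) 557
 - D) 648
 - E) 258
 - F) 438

First: 866 + -193 = 673
Then: 673 + -215 = 458
B) 458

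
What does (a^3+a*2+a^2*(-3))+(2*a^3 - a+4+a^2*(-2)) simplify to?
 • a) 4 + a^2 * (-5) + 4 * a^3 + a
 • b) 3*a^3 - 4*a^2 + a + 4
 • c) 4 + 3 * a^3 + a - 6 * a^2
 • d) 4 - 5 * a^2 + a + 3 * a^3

Adding the polynomials and combining like terms:
(a^3 + a*2 + a^2*(-3)) + (2*a^3 - a + 4 + a^2*(-2))
= 4 - 5 * a^2 + a + 3 * a^3
d) 4 - 5 * a^2 + a + 3 * a^3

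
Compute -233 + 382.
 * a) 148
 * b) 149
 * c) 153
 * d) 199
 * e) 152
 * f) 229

-233 + 382 = 149
b) 149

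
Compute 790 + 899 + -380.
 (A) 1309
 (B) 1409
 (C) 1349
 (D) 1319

First: 790 + 899 = 1689
Then: 1689 + -380 = 1309
A) 1309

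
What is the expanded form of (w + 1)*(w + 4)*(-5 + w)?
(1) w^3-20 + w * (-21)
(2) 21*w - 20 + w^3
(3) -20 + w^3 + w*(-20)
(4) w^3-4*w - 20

Expanding (w + 1)*(w + 4)*(-5 + w):
= w^3-20 + w * (-21)
1) w^3-20 + w * (-21)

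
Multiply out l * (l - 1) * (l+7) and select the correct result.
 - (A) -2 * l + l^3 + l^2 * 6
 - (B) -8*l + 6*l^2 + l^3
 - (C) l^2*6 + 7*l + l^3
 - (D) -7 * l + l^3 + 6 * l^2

Expanding l * (l - 1) * (l+7):
= -7 * l + l^3 + 6 * l^2
D) -7 * l + l^3 + 6 * l^2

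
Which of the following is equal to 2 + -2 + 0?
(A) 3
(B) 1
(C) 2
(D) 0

First: 2 + -2 = 0
Then: 0 + 0 = 0
D) 0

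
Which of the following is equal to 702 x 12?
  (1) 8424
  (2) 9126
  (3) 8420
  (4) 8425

702 * 12 = 8424
1) 8424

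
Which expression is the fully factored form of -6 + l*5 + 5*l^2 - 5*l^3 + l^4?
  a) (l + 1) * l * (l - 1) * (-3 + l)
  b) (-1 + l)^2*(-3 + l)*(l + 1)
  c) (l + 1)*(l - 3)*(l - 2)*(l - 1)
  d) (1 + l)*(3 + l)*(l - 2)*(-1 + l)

We need to factor -6 + l*5 + 5*l^2 - 5*l^3 + l^4.
The factored form is (l + 1)*(l - 3)*(l - 2)*(l - 1).
c) (l + 1)*(l - 3)*(l - 2)*(l - 1)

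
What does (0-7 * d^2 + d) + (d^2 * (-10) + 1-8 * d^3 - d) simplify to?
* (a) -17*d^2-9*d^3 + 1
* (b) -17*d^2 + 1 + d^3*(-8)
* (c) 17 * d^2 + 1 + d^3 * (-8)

Adding the polynomials and combining like terms:
(0 - 7*d^2 + d) + (d^2*(-10) + 1 - 8*d^3 - d)
= -17*d^2 + 1 + d^3*(-8)
b) -17*d^2 + 1 + d^3*(-8)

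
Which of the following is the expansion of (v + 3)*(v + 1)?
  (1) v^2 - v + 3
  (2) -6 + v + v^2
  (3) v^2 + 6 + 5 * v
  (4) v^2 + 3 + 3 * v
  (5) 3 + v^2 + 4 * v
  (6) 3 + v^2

Expanding (v + 3)*(v + 1):
= 3 + v^2 + 4 * v
5) 3 + v^2 + 4 * v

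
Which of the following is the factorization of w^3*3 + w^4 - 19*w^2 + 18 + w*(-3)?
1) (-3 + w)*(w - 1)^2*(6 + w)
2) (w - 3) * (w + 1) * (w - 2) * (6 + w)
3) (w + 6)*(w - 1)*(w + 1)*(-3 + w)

We need to factor w^3*3 + w^4 - 19*w^2 + 18 + w*(-3).
The factored form is (w + 6)*(w - 1)*(w + 1)*(-3 + w).
3) (w + 6)*(w - 1)*(w + 1)*(-3 + w)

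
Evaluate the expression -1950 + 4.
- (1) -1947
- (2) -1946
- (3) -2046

-1950 + 4 = -1946
2) -1946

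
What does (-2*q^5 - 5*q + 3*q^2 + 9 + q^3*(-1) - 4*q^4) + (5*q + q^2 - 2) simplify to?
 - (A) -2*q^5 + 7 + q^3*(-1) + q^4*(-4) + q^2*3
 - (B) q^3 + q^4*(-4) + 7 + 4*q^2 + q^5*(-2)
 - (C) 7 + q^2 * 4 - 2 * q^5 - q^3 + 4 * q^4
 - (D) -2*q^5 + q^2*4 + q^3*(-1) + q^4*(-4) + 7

Adding the polynomials and combining like terms:
(-2*q^5 - 5*q + 3*q^2 + 9 + q^3*(-1) - 4*q^4) + (5*q + q^2 - 2)
= -2*q^5 + q^2*4 + q^3*(-1) + q^4*(-4) + 7
D) -2*q^5 + q^2*4 + q^3*(-1) + q^4*(-4) + 7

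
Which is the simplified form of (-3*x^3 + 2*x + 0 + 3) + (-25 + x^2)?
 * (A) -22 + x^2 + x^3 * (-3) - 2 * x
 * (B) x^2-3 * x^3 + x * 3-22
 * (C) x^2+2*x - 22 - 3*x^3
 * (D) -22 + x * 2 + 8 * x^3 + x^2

Adding the polynomials and combining like terms:
(-3*x^3 + 2*x + 0 + 3) + (-25 + x^2)
= x^2+2*x - 22 - 3*x^3
C) x^2+2*x - 22 - 3*x^3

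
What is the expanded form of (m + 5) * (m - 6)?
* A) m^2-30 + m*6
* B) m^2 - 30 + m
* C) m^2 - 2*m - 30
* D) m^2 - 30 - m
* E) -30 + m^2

Expanding (m + 5) * (m - 6):
= m^2 - 30 - m
D) m^2 - 30 - m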